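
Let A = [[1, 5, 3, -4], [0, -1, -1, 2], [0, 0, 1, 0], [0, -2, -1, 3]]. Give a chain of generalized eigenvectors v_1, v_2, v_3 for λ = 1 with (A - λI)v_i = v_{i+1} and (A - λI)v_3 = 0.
v_1 = [[0, -1, 1, 0]]^T, v_2 = [[-2, 1, 0, 1]]^T, v_3 = [[1, 0, 0, 0]]^T

We seek v_1 ∈ ker((A - I)^3) \ ker((A - I)^2), then set v_{i+1} = (A - I) v_i.

One such chain is v_1 = [[0, -1, 1, 0]]^T, v_2 = [[-2, 1, 0, 1]]^T, v_3 = [[1, 0, 0, 0]]^T. Check: (A - I) v_3 = [[0, 0, 0, 0]]^T = 0.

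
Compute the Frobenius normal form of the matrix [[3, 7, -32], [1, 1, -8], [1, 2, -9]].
R = [[0, 0, -4], [1, 0, -8], [0, 1, -5]]

The invariant factors of A (the non-unit diagonal entries of the Smith normal form of xI - A over ℚ[x]) are (x + 1)(x + 2)^2, each dividing the next. The characteristic polynomial is their product, (x + 1)(x + 2)^2.

The rational canonical form is the block-diagonal matrix of companion matrices C(f_i):
R = [[0, 0, -4], [1, 0, -8], [0, 1, -5]].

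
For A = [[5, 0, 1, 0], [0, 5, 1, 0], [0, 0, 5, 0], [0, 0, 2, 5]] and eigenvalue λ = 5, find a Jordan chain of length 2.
We seek v_1 ∈ ker((A - 5I)^2) \ ker(A - 5I), then set v_{i+1} = (A - 5I) v_i.

One such chain is v_1 = [[0, 0, 1, 1]]^T, v_2 = [[1, 1, 0, 2]]^T. Check: (A - 5I) v_2 = [[0, 0, 0, 0]]^T = 0.

v_1 = [[0, 0, 1, 1]]^T, v_2 = [[1, 1, 0, 2]]^T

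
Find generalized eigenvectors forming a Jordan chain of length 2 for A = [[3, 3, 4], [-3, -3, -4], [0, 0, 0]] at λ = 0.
v_1 = [[1, 2, -2]]^T, v_2 = [[1, -1, 0]]^T

We seek v_1 ∈ ker(A^2) \ ker(A), then set v_{i+1} = A v_i.

One such chain is v_1 = [[1, 2, -2]]^T, v_2 = [[1, -1, 0]]^T. Check: A v_2 = [[0, 0, 0]]^T = 0.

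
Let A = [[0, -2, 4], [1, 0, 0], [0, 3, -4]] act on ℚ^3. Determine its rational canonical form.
R = [[0, 0, 4], [1, 0, -2], [0, 1, -4]]

The invariant factors of A (the non-unit diagonal entries of the Smith normal form of xI - A over ℚ[x]) are (x + 2)(x^2 + 2x - 2), each dividing the next. The characteristic polynomial is their product, (x + 2)(x^2 + 2x - 2).

The rational canonical form is the block-diagonal matrix of companion matrices C(f_i):
R = [[0, 0, 4], [1, 0, -2], [0, 1, -4]].

Note the characteristic polynomial does not split into linear factors over ℚ, so A has no Jordan form over ℚ; the rational canonical form exists over any field.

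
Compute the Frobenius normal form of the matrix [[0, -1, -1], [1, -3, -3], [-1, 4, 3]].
The invariant factors of A (the non-unit diagonal entries of the Smith normal form of xI - A over ℚ[x]) are x^3 + 3x + 1, each dividing the next. The characteristic polynomial is their product, x^3 + 3x + 1.

The rational canonical form is the block-diagonal matrix of companion matrices C(f_i):
R = [[0, 0, -1], [1, 0, -3], [0, 1, 0]].

Note the characteristic polynomial does not split into linear factors over ℚ, so A has no Jordan form over ℚ; the rational canonical form exists over any field.

R = [[0, 0, -1], [1, 0, -3], [0, 1, 0]]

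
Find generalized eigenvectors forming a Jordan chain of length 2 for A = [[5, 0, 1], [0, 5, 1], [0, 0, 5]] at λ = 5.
v_1 = [[0, 1, 1]]^T, v_2 = [[1, 1, 0]]^T

We seek v_1 ∈ ker((A - 5I)^2) \ ker(A - 5I), then set v_{i+1} = (A - 5I) v_i.

One such chain is v_1 = [[0, 1, 1]]^T, v_2 = [[1, 1, 0]]^T. Check: (A - 5I) v_2 = [[0, 0, 0]]^T = 0.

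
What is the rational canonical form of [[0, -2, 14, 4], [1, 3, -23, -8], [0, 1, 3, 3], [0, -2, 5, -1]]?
R = [[0, 0, 0, 10], [1, 0, 0, -17], [0, 1, 0, 3], [0, 0, 1, 5]]

The invariant factors of A (the non-unit diagonal entries of the Smith normal form of xI - A over ℚ[x]) are (x - 5)(x - 1)^2(x + 2), each dividing the next. The characteristic polynomial is their product, (x - 5)(x - 1)^2(x + 2).

The rational canonical form is the block-diagonal matrix of companion matrices C(f_i):
R = [[0, 0, 0, 10], [1, 0, 0, -17], [0, 1, 0, 3], [0, 0, 1, 5]].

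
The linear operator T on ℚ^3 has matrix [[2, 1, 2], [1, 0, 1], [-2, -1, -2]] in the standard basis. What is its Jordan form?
The characteristic polynomial is det(xI - A) = x^3, so the eigenvalues are 0 (algebraic multiplicity 3).

For λ = 0: rank(A) = 2, rank(A^2) = 1, rank(A^3) = 0. The eigenspace has dimension 3 - 2 = 1, so there is 1 Jordan block; the rank sequence gives block sizes [3].

Assembling the blocks gives the Jordan form J above.

J = [[0, 1, 0], [0, 0, 1], [0, 0, 0]]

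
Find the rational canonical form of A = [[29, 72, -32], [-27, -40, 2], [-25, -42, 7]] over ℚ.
The invariant factors of A (the non-unit diagonal entries of the Smith normal form of xI - A over ℚ[x]) are (x - 3)(x + 3)(x + 4), each dividing the next. The characteristic polynomial is their product, (x - 3)(x + 3)(x + 4).

The rational canonical form is the block-diagonal matrix of companion matrices C(f_i):
R = [[0, 0, 36], [1, 0, 9], [0, 1, -4]].

R = [[0, 0, 36], [1, 0, 9], [0, 1, -4]]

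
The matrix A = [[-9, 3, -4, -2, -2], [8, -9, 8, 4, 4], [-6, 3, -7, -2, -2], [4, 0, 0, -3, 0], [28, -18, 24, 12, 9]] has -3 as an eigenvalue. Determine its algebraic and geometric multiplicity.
The characteristic polynomial is (x + 3)^3(x + 5)^2, so the factor x + 3 appears with exponent 3: the algebraic multiplicity is 3.

rank(A + 3I) = 2, so the eigenspace has dimension 5 - 2 = 3: the geometric multiplicity is 3.

algebraic multiplicity 3, geometric multiplicity 3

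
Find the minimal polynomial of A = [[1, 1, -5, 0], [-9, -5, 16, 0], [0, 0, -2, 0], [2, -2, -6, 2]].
m_A(x) = (x - 2)(x + 2)^3

The characteristic polynomial factors as (x - 2)(x + 2)^3. The minimal polynomial is ∏(x - λ)^{k_λ} where k_λ is the size of the largest Jordan block at λ.

For λ = -2: rank(A + 2I) = 3, and the largest Jordan block has size 3 (the smallest k with rank((A + 2I)^k) = rank((A + 2I)^(k+1))).
For λ = 2: rank(A - 2I) = 3, and the largest Jordan block has size 1 (the smallest k with rank((A - 2I)^k) = rank((A - 2I)^(k+1))).

So m_A(x) = (x - 2)(x + 2)^3.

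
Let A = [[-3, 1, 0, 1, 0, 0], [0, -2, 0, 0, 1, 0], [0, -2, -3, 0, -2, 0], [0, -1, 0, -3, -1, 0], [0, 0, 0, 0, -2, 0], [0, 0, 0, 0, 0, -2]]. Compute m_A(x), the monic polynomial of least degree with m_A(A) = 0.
The characteristic polynomial factors as (x + 2)^3(x + 3)^3. The minimal polynomial is ∏(x - λ)^{k_λ} where k_λ is the size of the largest Jordan block at λ.

For λ = -3: rank(A + 3I) = 4, and the largest Jordan block has size 2 (the smallest k with rank((A + 3I)^k) = rank((A + 3I)^(k+1))).
For λ = -2: rank(A + 2I) = 4, and the largest Jordan block has size 2 (the smallest k with rank((A + 2I)^k) = rank((A + 2I)^(k+1))).

So m_A(x) = (x + 2)^2(x + 3)^2.

m_A(x) = (x + 2)^2(x + 3)^2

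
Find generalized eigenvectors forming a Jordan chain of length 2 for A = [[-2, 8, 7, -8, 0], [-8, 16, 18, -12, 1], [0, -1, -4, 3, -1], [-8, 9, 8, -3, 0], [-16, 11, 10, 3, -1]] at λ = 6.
We seek v_1 ∈ ker((A - 6I)^2) \ ker(A - 6I), then set v_{i+1} = (A - 6I) v_i.

One such chain is v_1 = [[1, 3, 0, 2, 3]]^T, v_2 = [[0, 1, 0, 1, 2]]^T. Check: (A - 6I) v_2 = [[0, 0, 0, 0, 0]]^T = 0.

v_1 = [[1, 3, 0, 2, 3]]^T, v_2 = [[0, 1, 0, 1, 2]]^T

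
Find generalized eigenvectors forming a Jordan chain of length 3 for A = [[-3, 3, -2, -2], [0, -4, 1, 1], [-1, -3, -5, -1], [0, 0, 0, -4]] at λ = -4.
v_1 = [[-3, 1, 1, 0]]^T, v_2 = [[-2, 1, -1, 0]]^T, v_3 = [[3, -1, 0, 0]]^T

We seek v_1 ∈ ker((A + 4I)^3) \ ker((A + 4I)^2), then set v_{i+1} = (A + 4I) v_i.

One such chain is v_1 = [[-3, 1, 1, 0]]^T, v_2 = [[-2, 1, -1, 0]]^T, v_3 = [[3, -1, 0, 0]]^T. Check: (A + 4I) v_3 = [[0, 0, 0, 0]]^T = 0.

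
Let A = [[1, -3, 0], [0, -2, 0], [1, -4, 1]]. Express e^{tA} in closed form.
A has Jordan form J = [[-2, 0, 0], [0, 1, 1], [0, 0, 1]] with A = PJP^{-1}, so e^{tA} = P e^{tJ} P^{-1}.

For a Jordan block J_k(λ), e^{tJ_k(λ)} = e^{λt} · (I + tN + t^2 N^2/2! + ... + t^{k-1} N^{k-1}/(k-1)!) where N is the nilpotent superdiagonal part.

Assembling the blocks and conjugating back gives the entries of e^{tA} as shown above.

e^{tA} = [[e^{t}, -e^{t} + e^{-2*t}, 0], [0, e^{-2*t}, 0], [t*e^{t}, (-(t + 1)*e^{3*t} + 1)*e^{-2*t}, e^{t}]]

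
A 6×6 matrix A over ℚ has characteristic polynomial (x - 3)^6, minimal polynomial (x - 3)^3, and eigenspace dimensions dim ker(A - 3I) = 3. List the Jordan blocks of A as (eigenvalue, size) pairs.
Jordan blocks: (3, 3), (3, 2), (3, 1)

λ = 3: algebraic multiplicity 6 (exponent in χ_A), largest block size 3 (exponent in m_A), 3 blocks (geometric multiplicity). These force block sizes [3, 2, 1].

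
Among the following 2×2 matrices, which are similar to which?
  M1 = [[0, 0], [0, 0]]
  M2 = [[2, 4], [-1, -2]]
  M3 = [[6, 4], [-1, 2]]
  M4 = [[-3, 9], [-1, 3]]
Characteristic polynomials: χ_{M1} = x^2, χ_{M2} = x^2, χ_{M3} = (x - 4)^2, χ_{M4} = x^2.

{M1}: invariant factors x, x.

{M2, M4}: invariant factors x^2.

{M3}: invariant factors (x - 4)^2.

Matrices are similar if and only if their invariant-factor lists agree; the partition into similarity classes is {M1}, {M2, M4}, {M3}.

3 classes: {M1}, {M2, M4}, {M3}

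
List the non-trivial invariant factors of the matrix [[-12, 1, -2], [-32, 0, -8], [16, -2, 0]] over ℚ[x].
x + 4, (x + 4)^2

The Jordan structure of A has elementary divisors (x + 4)^2, (x + 4). Arranging the block sizes at each eigenvalue in decreasing order and taking row products gives the invariant factors.

Invariant factors (smallest first, each dividing the next): x + 4, (x + 4)^2.

Check: the last factor (x + 4)^2 is the minimal polynomial, and the product (x + 4)^3 is the characteristic polynomial.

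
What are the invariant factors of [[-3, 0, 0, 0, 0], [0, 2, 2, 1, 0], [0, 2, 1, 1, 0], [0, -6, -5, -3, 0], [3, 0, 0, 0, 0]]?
The Jordan structure of A has elementary divisors (x + 3), x^3, x. Arranging the block sizes at each eigenvalue in decreasing order and taking row products gives the invariant factors.

Invariant factors (smallest first, each dividing the next): x, x^3(x + 3).

Check: the last factor x^3(x + 3) is the minimal polynomial, and the product x^4(x + 3) is the characteristic polynomial.

x, x^3(x + 3)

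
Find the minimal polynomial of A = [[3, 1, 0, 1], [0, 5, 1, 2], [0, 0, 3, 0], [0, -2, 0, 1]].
The characteristic polynomial factors as (x - 3)^4. The minimal polynomial is ∏(x - λ)^{k_λ} where k_λ is the size of the largest Jordan block at λ.

For λ = 3: rank(A - 3I) = 2, and the largest Jordan block has size 3 (the smallest k with rank((A - 3I)^k) = rank((A - 3I)^(k+1))).

So m_A(x) = (x - 3)^3.

m_A(x) = (x - 3)^3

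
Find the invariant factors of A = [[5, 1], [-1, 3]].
The Jordan structure of A has elementary divisors (x - 4)^2. Arranging the block sizes at each eigenvalue in decreasing order and taking row products gives the invariant factors.

Invariant factors (smallest first, each dividing the next): (x - 4)^2.

Check: the last factor (x - 4)^2 is the minimal polynomial, and the product (x - 4)^2 is the characteristic polynomial.

(x - 4)^2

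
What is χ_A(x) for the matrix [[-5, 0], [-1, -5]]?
xI - A = [[x + 5, 0], [1, x + 5]].

Expanding det(xI - A) along the first row:
det(xI - A) = + (x + 5)·det([[x + 5]]) - (0)·det([[1]]).

Evaluating gives χ_A(x) = x^2 + 10x + 25 = (x + 5)^2.

χ_A(x) = (x + 5)^2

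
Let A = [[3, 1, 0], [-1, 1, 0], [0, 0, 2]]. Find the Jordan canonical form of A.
J = [[2, 1, 0], [0, 2, 0], [0, 0, 2]]

The characteristic polynomial is det(xI - A) = (x - 2)^3, so the eigenvalues are 2 (algebraic multiplicity 3).

For λ = 2: rank(A - 2I) = 1, rank((A - 2I)^2) = 0. The eigenspace has dimension 3 - 1 = 2, so there are 2 Jordan blocks; the rank sequence gives block sizes [2, 1].

Assembling the blocks gives the Jordan form J above.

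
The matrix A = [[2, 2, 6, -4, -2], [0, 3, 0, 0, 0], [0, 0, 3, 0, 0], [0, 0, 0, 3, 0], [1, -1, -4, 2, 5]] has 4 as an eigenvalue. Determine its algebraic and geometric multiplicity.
The characteristic polynomial is (x - 4)(x - 3)^4, so the factor x - 4 appears with exponent 1: the algebraic multiplicity is 1.

rank(A - 4I) = 4, so the eigenspace has dimension 5 - 4 = 1: the geometric multiplicity is 1.

algebraic multiplicity 1, geometric multiplicity 1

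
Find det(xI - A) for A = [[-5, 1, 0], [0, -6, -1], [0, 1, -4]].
xI - A = [[x + 5, -1, 0], [0, x + 6, 1], [0, -1, x + 4]].

Expanding det(xI - A) along the first row:
det(xI - A) = + (x + 5)·det([[x + 6, 1], [-1, x + 4]]) - (-1)·det([[0, 1], [0, x + 4]]) + (0)·det([[0, x + 6], [0, -1]]).

Evaluating gives χ_A(x) = x^3 + 15x^2 + 75x + 125 = (x + 5)^3.

χ_A(x) = (x + 5)^3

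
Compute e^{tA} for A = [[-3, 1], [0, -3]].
e^{tA} = [[e^{-3*t}, t*e^{-3*t}], [0, e^{-3*t}]]

A has Jordan form J = [[-3, 1], [0, -3]] with A = PJP^{-1}, so e^{tA} = P e^{tJ} P^{-1}.

For a Jordan block J_k(λ), e^{tJ_k(λ)} = e^{λt} · (I + tN + t^2 N^2/2! + ... + t^{k-1} N^{k-1}/(k-1)!) where N is the nilpotent superdiagonal part.

Assembling the blocks and conjugating back gives the entries of e^{tA} as shown above.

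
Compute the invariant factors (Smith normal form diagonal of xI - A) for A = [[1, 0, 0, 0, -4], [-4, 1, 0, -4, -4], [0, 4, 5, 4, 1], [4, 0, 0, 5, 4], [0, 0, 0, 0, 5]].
The Jordan structure of A has elementary divisors (x - 1), (x - 1), (x - 5)^2, (x - 5). Arranging the block sizes at each eigenvalue in decreasing order and taking row products gives the invariant factors.

Invariant factors (smallest first, each dividing the next): (x - 5)(x - 1), (x - 5)^2(x - 1).

Check: the last factor (x - 5)^2(x - 1) is the minimal polynomial, and the product (x - 5)^3(x - 1)^2 is the characteristic polynomial.

(x - 5)(x - 1), (x - 5)^2(x - 1)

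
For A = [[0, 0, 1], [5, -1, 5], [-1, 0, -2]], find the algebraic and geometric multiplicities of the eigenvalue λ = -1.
algebraic multiplicity 3, geometric multiplicity 2

The characteristic polynomial is (x + 1)^3, so the factor x + 1 appears with exponent 3: the algebraic multiplicity is 3.

rank(A + I) = 1, so the eigenspace has dimension 3 - 1 = 2: the geometric multiplicity is 2.

Since 2 < 3, A is not diagonalizable.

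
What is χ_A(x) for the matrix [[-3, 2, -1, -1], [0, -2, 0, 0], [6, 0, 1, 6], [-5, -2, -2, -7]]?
χ_A(x) = (x + 2)^3(x + 5)

xI - A = [[x + 3, -2, 1, 1], [0, x + 2, 0, 0], [-6, 0, x - 1, -6], [5, 2, 2, x + 7]].

Expanding det(xI - A) along the first row:
det(xI - A) = + (x + 3)·det([[x + 2, 0, 0], [0, x - 1, -6], [2, 2, x + 7]]) - (-2)·det([[0, 0, 0], [-6, x - 1, -6], [5, 2, x + 7]]) + (1)·det([[0, x + 2, 0], [-6, 0, -6], [5, 2, x + 7]]) - (1)·det([[0, x + 2, 0], [-6, 0, x - 1], [5, 2, 2]]).

Evaluating gives χ_A(x) = x^4 + 11x^3 + 42x^2 + 68x + 40 = (x + 2)^3(x + 5).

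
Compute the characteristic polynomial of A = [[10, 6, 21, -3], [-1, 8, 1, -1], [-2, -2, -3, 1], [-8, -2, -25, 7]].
χ_A(x) = (x - 6)^3(x - 4)

xI - A = [[x - 10, -6, -21, 3], [1, x - 8, -1, 1], [2, 2, x + 3, -1], [8, 2, 25, x - 7]].

Expanding det(xI - A) along the first row:
det(xI - A) = + (x - 10)·det([[x - 8, -1, 1], [2, x + 3, -1], [2, 25, x - 7]]) - (-6)·det([[1, -1, 1], [2, x + 3, -1], [8, 25, x - 7]]) + (-21)·det([[1, x - 8, 1], [2, 2, -1], [8, 2, x - 7]]) - (3)·det([[1, x - 8, -1], [2, 2, x + 3], [8, 2, 25]]).

Evaluating gives χ_A(x) = x^4 - 22x^3 + 180x^2 - 648x + 864 = (x - 6)^3(x - 4).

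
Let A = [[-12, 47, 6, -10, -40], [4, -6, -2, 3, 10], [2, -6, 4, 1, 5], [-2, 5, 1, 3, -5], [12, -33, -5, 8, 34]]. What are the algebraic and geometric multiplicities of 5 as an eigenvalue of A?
algebraic multiplicity 3, geometric multiplicity 2

The characteristic polynomial is (x - 5)^3(x - 4)^2, so the factor x - 5 appears with exponent 3: the algebraic multiplicity is 3.

rank(A - 5I) = 3, so the eigenspace has dimension 5 - 3 = 2: the geometric multiplicity is 2.

Since 2 < 3, A is not diagonalizable.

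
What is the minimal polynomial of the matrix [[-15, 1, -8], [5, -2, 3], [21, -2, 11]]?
m_A(x) = (x + 2)^3

The characteristic polynomial factors as (x + 2)^3. The minimal polynomial is ∏(x - λ)^{k_λ} where k_λ is the size of the largest Jordan block at λ.

For λ = -2: rank(A + 2I) = 2, and the largest Jordan block has size 3 (the smallest k with rank((A + 2I)^k) = rank((A + 2I)^(k+1))).

So m_A(x) = (x + 2)^3.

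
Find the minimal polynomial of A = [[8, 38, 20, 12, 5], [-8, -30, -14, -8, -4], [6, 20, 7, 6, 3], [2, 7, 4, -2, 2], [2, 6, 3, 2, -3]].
The characteristic polynomial factors as (x + 4)^5. The minimal polynomial is ∏(x - λ)^{k_λ} where k_λ is the size of the largest Jordan block at λ.

For λ = -4: rank(A + 4I) = 3, and the largest Jordan block has size 3 (the smallest k with rank((A + 4I)^k) = rank((A + 4I)^(k+1))).

So m_A(x) = (x + 4)^3.

m_A(x) = (x + 4)^3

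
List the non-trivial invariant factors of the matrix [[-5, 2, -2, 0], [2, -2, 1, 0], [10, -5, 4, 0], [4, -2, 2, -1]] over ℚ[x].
x + 1, x + 1, (x + 1)^2

The Jordan structure of A has elementary divisors (x + 1)^2, (x + 1), (x + 1). Arranging the block sizes at each eigenvalue in decreasing order and taking row products gives the invariant factors.

Invariant factors (smallest first, each dividing the next): x + 1, x + 1, (x + 1)^2.

Check: the last factor (x + 1)^2 is the minimal polynomial, and the product (x + 1)^4 is the characteristic polynomial.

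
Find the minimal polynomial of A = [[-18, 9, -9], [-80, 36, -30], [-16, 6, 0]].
The characteristic polynomial factors as (x - 6)^3. The minimal polynomial is ∏(x - λ)^{k_λ} where k_λ is the size of the largest Jordan block at λ.

For λ = 6: rank(A - 6I) = 1, and the largest Jordan block has size 2 (the smallest k with rank((A - 6I)^k) = rank((A - 6I)^(k+1))).

So m_A(x) = (x - 6)^2.

m_A(x) = (x - 6)^2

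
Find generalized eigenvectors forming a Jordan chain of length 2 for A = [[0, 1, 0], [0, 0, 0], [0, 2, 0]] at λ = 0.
v_1 = [[0, 1, 1]]^T, v_2 = [[1, 0, 2]]^T

We seek v_1 ∈ ker(A^2) \ ker(A), then set v_{i+1} = A v_i.

One such chain is v_1 = [[0, 1, 1]]^T, v_2 = [[1, 0, 2]]^T. Check: A v_2 = [[0, 0, 0]]^T = 0.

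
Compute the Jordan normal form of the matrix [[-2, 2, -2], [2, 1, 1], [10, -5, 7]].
J = [[2, 1, 0], [0, 2, 0], [0, 0, 2]]

The characteristic polynomial is det(xI - A) = (x - 2)^3, so the eigenvalues are 2 (algebraic multiplicity 3).

For λ = 2: rank(A - 2I) = 1, rank((A - 2I)^2) = 0. The eigenspace has dimension 3 - 1 = 2, so there are 2 Jordan blocks; the rank sequence gives block sizes [2, 1].

Assembling the blocks gives the Jordan form J above.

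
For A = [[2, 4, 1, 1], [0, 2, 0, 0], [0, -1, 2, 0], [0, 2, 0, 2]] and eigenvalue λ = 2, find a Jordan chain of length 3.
We seek v_1 ∈ ker((A - 2I)^3) \ ker((A - 2I)^2), then set v_{i+1} = (A - 2I) v_i.

One such chain is v_1 = [[0, 1, 1, -5]]^T, v_2 = [[0, 0, -1, 2]]^T, v_3 = [[1, 0, 0, 0]]^T. Check: (A - 2I) v_3 = [[0, 0, 0, 0]]^T = 0.

v_1 = [[0, 1, 1, -5]]^T, v_2 = [[0, 0, -1, 2]]^T, v_3 = [[1, 0, 0, 0]]^T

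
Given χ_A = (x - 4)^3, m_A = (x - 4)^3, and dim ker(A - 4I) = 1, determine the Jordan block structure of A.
Jordan blocks: (4, 3)

λ = 4: algebraic multiplicity 3 (exponent in χ_A), largest block size 3 (exponent in m_A), 1 block (geometric multiplicity). This forces block sizes [3].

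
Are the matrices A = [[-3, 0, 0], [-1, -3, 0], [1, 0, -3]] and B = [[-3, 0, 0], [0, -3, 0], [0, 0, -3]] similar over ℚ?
No.

Both have characteristic polynomial (x + 3)^3, but the minimal polynomial of A is (x + 3)^2 while the minimal polynomial of B is x + 3. The minimal polynomial is a similarity invariant, so A and B are not similar.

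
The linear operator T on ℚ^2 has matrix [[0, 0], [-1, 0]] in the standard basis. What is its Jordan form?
The characteristic polynomial is det(xI - A) = x^2, so the eigenvalues are 0 (algebraic multiplicity 2).

For λ = 0: rank(A) = 1, rank(A^2) = 0. The eigenspace has dimension 2 - 1 = 1, so there is 1 Jordan block; the rank sequence gives block sizes [2].

Assembling the blocks gives the Jordan form J above.

J = [[0, 1], [0, 0]]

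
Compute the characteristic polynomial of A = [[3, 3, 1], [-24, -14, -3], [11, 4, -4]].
xI - A = [[x - 3, -3, -1], [24, x + 14, 3], [-11, -4, x + 4]].

Expanding det(xI - A) along the first row:
det(xI - A) = + (x - 3)·det([[x + 14, 3], [-4, x + 4]]) - (-3)·det([[24, 3], [-11, x + 4]]) + (-1)·det([[24, x + 14], [-11, -4]]).

Evaluating gives χ_A(x) = x^3 + 15x^2 + 75x + 125 = (x + 5)^3.

χ_A(x) = (x + 5)^3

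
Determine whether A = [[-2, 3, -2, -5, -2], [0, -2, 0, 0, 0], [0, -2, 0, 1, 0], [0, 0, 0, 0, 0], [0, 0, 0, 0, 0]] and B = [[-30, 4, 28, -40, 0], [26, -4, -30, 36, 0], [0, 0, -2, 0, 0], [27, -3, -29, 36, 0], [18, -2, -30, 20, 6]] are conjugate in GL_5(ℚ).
trace(A) = -4 but trace(B) = 6. The trace is a similarity invariant, so A and B are not similar.

No.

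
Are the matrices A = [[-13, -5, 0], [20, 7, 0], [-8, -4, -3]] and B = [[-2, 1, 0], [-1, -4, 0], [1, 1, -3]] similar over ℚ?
Yes.

Two matrices over a field are similar if and only if they have the same invariant factors.

Both A and B have characteristic polynomial (x + 3)^3 and minimal polynomial (x + 3)^2. Computing further, both have invariant factors x + 3, (x + 3)^2. Hence A and B are similar.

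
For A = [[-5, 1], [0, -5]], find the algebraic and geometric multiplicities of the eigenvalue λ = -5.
The characteristic polynomial is (x + 5)^2, so the factor x + 5 appears with exponent 2: the algebraic multiplicity is 2.

rank(A + 5I) = 1, so the eigenspace has dimension 2 - 1 = 1: the geometric multiplicity is 1.

Since 1 < 2, A is not diagonalizable.

algebraic multiplicity 2, geometric multiplicity 1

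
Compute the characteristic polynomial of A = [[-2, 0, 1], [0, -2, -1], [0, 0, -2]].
χ_A(x) = (x + 2)^3

xI - A = [[x + 2, 0, -1], [0, x + 2, 1], [0, 0, x + 2]].

Expanding det(xI - A) along the first row:
det(xI - A) = + (x + 2)·det([[x + 2, 1], [0, x + 2]]) - (0)·det([[0, 1], [0, x + 2]]) + (-1)·det([[0, x + 2], [0, 0]]).

Evaluating gives χ_A(x) = x^3 + 6x^2 + 12x + 8 = (x + 2)^3.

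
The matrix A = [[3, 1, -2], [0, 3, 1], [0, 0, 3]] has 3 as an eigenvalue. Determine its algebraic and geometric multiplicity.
algebraic multiplicity 3, geometric multiplicity 1

The characteristic polynomial is (x - 3)^3, so the factor x - 3 appears with exponent 3: the algebraic multiplicity is 3.

rank(A - 3I) = 2, so the eigenspace has dimension 3 - 2 = 1: the geometric multiplicity is 1.

Since 1 < 3, A is not diagonalizable.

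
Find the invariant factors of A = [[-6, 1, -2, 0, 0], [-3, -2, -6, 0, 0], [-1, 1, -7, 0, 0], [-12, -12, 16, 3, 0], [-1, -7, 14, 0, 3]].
The Jordan structure of A has elementary divisors (x + 5)^2, (x + 5), (x - 3), (x - 3). Arranging the block sizes at each eigenvalue in decreasing order and taking row products gives the invariant factors.

Invariant factors (smallest first, each dividing the next): (x - 3)(x + 5), (x - 3)(x + 5)^2.

Check: the last factor (x - 3)(x + 5)^2 is the minimal polynomial, and the product (x - 3)^2(x + 5)^3 is the characteristic polynomial.

(x - 3)(x + 5), (x - 3)(x + 5)^2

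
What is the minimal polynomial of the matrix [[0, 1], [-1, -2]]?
The characteristic polynomial factors as (x + 1)^2. The minimal polynomial is ∏(x - λ)^{k_λ} where k_λ is the size of the largest Jordan block at λ.

For λ = -1: rank(A + I) = 1, and the largest Jordan block has size 2 (the smallest k with rank((A + I)^k) = rank((A + I)^(k+1))).

So m_A(x) = (x + 1)^2.

m_A(x) = (x + 1)^2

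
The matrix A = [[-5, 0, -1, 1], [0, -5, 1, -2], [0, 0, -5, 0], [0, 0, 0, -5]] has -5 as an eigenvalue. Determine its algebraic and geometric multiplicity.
algebraic multiplicity 4, geometric multiplicity 2

The characteristic polynomial is (x + 5)^4, so the factor x + 5 appears with exponent 4: the algebraic multiplicity is 4.

rank(A + 5I) = 2, so the eigenspace has dimension 4 - 2 = 2: the geometric multiplicity is 2.

Since 2 < 4, A is not diagonalizable.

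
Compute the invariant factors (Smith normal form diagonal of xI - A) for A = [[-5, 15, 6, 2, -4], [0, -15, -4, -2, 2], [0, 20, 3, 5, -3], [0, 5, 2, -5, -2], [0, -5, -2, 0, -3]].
x + 5, (x + 5)^2, (x + 5)^2

The Jordan structure of A has elementary divisors (x + 5)^2, (x + 5)^2, (x + 5). Arranging the block sizes at each eigenvalue in decreasing order and taking row products gives the invariant factors.

Invariant factors (smallest first, each dividing the next): x + 5, (x + 5)^2, (x + 5)^2.

Check: the last factor (x + 5)^2 is the minimal polynomial, and the product (x + 5)^5 is the characteristic polynomial.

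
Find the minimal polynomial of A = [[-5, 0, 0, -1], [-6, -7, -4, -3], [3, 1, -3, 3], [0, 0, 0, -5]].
The characteristic polynomial factors as (x + 5)^4. The minimal polynomial is ∏(x - λ)^{k_λ} where k_λ is the size of the largest Jordan block at λ.

For λ = -5: rank(A + 5I) = 2, and the largest Jordan block has size 2 (the smallest k with rank((A + 5I)^k) = rank((A + 5I)^(k+1))).

So m_A(x) = (x + 5)^2.

m_A(x) = (x + 5)^2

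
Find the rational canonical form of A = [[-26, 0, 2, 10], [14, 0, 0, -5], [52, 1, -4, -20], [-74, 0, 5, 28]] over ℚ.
The invariant factors of A (the non-unit diagonal entries of the Smith normal form of xI - A over ℚ[x]) are (x + 2)(x^3 - 3), each dividing the next. The characteristic polynomial is their product, (x + 2)(x^3 - 3).

The rational canonical form is the block-diagonal matrix of companion matrices C(f_i):
R = [[0, 0, 0, 6], [1, 0, 0, 3], [0, 1, 0, 0], [0, 0, 1, -2]].

Note the characteristic polynomial does not split into linear factors over ℚ, so A has no Jordan form over ℚ; the rational canonical form exists over any field.

R = [[0, 0, 0, 6], [1, 0, 0, 3], [0, 1, 0, 0], [0, 0, 1, -2]]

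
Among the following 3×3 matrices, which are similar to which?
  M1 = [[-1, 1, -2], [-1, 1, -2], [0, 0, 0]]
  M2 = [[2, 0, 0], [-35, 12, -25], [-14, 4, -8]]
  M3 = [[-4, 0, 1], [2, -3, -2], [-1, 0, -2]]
Characteristic polynomials: χ_{M1} = x^3, χ_{M2} = (x - 2)^3, χ_{M3} = (x + 3)^3.

{M1}: invariant factors x, x^2.

{M2}: invariant factors x - 2, (x - 2)^2.

{M3}: invariant factors x + 3, (x + 3)^2.

Matrices are similar if and only if their invariant-factor lists agree; the partition into similarity classes is {M1}, {M2}, {M3}.

3 classes: {M1}, {M2}, {M3}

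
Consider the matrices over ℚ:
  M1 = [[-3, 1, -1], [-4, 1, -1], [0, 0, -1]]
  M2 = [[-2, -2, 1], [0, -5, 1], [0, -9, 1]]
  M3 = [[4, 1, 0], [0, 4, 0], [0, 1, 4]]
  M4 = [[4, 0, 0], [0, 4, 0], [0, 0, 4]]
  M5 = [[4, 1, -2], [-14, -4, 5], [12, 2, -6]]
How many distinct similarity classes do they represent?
Characteristic polynomials: χ_{M1} = (x + 1)^3, χ_{M2} = (x + 2)^3, χ_{M3} = (x - 4)^3, χ_{M4} = (x - 4)^3, χ_{M5} = (x + 2)^3.

{M1}: invariant factors (x + 1)^3.

{M2, M5}: invariant factors (x + 2)^3.

{M3}: invariant factors x - 4, (x - 4)^2.

{M4}: invariant factors x - 4, x - 4, x - 4.

Matrices are similar if and only if their invariant-factor lists agree; the partition into similarity classes is {M1}, {M2, M5}, {M3}, {M4}.

4 classes: {M1}, {M2, M5}, {M3}, {M4}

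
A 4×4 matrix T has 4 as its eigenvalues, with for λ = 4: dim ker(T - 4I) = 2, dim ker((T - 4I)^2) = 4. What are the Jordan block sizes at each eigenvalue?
λ = 4: successive nullity increments [2, 2] count blocks of size ≥ k; block sizes are [2, 2].

Jordan blocks: (4, 2), (4, 2)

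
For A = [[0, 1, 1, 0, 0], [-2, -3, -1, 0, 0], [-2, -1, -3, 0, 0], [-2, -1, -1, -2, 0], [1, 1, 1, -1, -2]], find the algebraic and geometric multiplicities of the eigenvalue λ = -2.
The characteristic polynomial is (x + 2)^5, so the factor x + 2 appears with exponent 5: the algebraic multiplicity is 5.

rank(A + 2I) = 2, so the eigenspace has dimension 5 - 2 = 3: the geometric multiplicity is 3.

Since 3 < 5, A is not diagonalizable.

algebraic multiplicity 5, geometric multiplicity 3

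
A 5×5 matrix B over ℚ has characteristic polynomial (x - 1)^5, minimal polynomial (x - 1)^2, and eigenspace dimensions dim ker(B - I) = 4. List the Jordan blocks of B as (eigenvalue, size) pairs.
Jordan blocks: (1, 2), (1, 1), (1, 1), (1, 1)

λ = 1: algebraic multiplicity 5 (exponent in χ_B), largest block size 2 (exponent in m_B), 4 blocks (geometric multiplicity). These force block sizes [2, 1, 1, 1].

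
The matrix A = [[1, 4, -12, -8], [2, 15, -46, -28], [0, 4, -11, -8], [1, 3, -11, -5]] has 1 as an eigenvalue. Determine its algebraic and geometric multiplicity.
algebraic multiplicity 3, geometric multiplicity 2

The characteristic polynomial is (x - 1)^3(x + 3), so the factor x - 1 appears with exponent 3: the algebraic multiplicity is 3.

rank(A - I) = 2, so the eigenspace has dimension 4 - 2 = 2: the geometric multiplicity is 2.

Since 2 < 3, A is not diagonalizable.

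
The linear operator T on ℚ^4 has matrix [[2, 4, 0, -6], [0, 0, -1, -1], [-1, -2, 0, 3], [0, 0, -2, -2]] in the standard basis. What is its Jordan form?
J = [[0, 1, 0, 0], [0, 0, 1, 0], [0, 0, 0, 0], [0, 0, 0, 0]]

The characteristic polynomial is det(xI - A) = x^4, so the eigenvalues are 0 (algebraic multiplicity 4).

For λ = 0: rank(A) = 2, rank(A^2) = 1, rank(A^3) = 0. The eigenspace has dimension 4 - 2 = 2, so there are 2 Jordan blocks; the rank sequence gives block sizes [3, 1].

Assembling the blocks gives the Jordan form J above.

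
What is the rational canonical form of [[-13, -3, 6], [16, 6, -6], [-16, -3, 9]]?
The invariant factors of A (the non-unit diagonal entries of the Smith normal form of xI - A over ℚ[x]) are x - 3, (x - 3)(x + 4), each dividing the next. The characteristic polynomial is their product, (x - 3)^2(x + 4).

The rational canonical form is the block-diagonal matrix of companion matrices C(f_i):
R = [[3, 0, 0], [0, 0, 12], [0, 1, -1]].

R = [[3, 0, 0], [0, 0, 12], [0, 1, -1]]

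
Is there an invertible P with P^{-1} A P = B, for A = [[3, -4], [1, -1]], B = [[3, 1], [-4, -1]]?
Two matrices over a field are similar if and only if they have the same invariant factors.

Both A and B have characteristic polynomial (x - 1)^2 and minimal polynomial (x - 1)^2. Computing further, both have invariant factors (x - 1)^2. Hence A and B are similar.

Yes.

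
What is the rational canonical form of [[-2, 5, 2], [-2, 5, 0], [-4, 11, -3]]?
R = [[0, 0, -4], [1, 0, 1], [0, 1, 0]]

The invariant factors of A (the non-unit diagonal entries of the Smith normal form of xI - A over ℚ[x]) are x^3 - x + 4, each dividing the next. The characteristic polynomial is their product, x^3 - x + 4.

The rational canonical form is the block-diagonal matrix of companion matrices C(f_i):
R = [[0, 0, -4], [1, 0, 1], [0, 1, 0]].

Note the characteristic polynomial does not split into linear factors over ℚ, so A has no Jordan form over ℚ; the rational canonical form exists over any field.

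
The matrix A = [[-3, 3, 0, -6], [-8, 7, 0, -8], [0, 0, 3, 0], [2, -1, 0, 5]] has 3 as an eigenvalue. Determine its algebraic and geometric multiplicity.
algebraic multiplicity 4, geometric multiplicity 3

The characteristic polynomial is (x - 3)^4, so the factor x - 3 appears with exponent 4: the algebraic multiplicity is 4.

rank(A - 3I) = 1, so the eigenspace has dimension 4 - 1 = 3: the geometric multiplicity is 3.

Since 3 < 4, A is not diagonalizable.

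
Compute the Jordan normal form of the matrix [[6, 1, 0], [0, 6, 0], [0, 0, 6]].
J = [[6, 1, 0], [0, 6, 0], [0, 0, 6]]

The characteristic polynomial is det(xI - A) = (x - 6)^3, so the eigenvalues are 6 (algebraic multiplicity 3).

For λ = 6: rank(A - 6I) = 1, rank((A - 6I)^2) = 0. The eigenspace has dimension 3 - 1 = 2, so there are 2 Jordan blocks; the rank sequence gives block sizes [2, 1].

Assembling the blocks gives the Jordan form J above.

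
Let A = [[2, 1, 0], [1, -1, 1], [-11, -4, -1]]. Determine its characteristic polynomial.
xI - A = [[x - 2, -1, 0], [-1, x + 1, -1], [11, 4, x + 1]].

Expanding det(xI - A) along the first row:
det(xI - A) = + (x - 2)·det([[x + 1, -1], [4, x + 1]]) - (-1)·det([[-1, -1], [11, x + 1]]) + (0)·det([[-1, x + 1], [11, 4]]).

Evaluating gives χ_A(x) = x^3.

χ_A(x) = x^3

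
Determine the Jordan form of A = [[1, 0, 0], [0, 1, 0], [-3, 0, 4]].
J = [[1, 0, 0], [0, 1, 0], [0, 0, 4]]

The characteristic polynomial is det(xI - A) = (x - 4)(x - 1)^2, so the eigenvalues are 1 (algebraic multiplicity 2), 4 (algebraic multiplicity 1).

For λ = 1: rank(A - I) = 1. The eigenspace has dimension 3 - 1 = 2, so there are 2 Jordan blocks; the rank sequence gives block sizes [1, 1].

For λ = 4: algebraic multiplicity 1 gives one 1×1 block.

Assembling the blocks gives the Jordan form J above.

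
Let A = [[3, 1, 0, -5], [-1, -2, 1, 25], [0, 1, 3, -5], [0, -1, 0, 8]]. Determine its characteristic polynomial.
xI - A = [[x - 3, -1, 0, 5], [1, x + 2, -1, -25], [0, -1, x - 3, 5], [0, 1, 0, x - 8]].

Expanding det(xI - A) along the first row:
det(xI - A) = + (x - 3)·det([[x + 2, -1, -25], [-1, x - 3, 5], [1, 0, x - 8]]) - (-1)·det([[1, -1, -25], [0, x - 3, 5], [0, 0, x - 8]]) + (0)·det([[1, x + 2, -25], [0, -1, 5], [0, 1, x - 8]]) - (5)·det([[1, x + 2, -1], [0, -1, x - 3], [0, 1, 0]]).

Evaluating gives χ_A(x) = x^4 - 12x^3 + 54x^2 - 108x + 81 = (x - 3)^4.

χ_A(x) = (x - 3)^4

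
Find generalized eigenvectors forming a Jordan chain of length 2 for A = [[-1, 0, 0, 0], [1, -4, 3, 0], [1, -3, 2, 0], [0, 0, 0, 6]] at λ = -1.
v_1 = [[1, 2, 2, 0]]^T, v_2 = [[0, 1, 1, 0]]^T

We seek v_1 ∈ ker((A + I)^2) \ ker(A + I), then set v_{i+1} = (A + I) v_i.

One such chain is v_1 = [[1, 2, 2, 0]]^T, v_2 = [[0, 1, 1, 0]]^T. Check: (A + I) v_2 = [[0, 0, 0, 0]]^T = 0.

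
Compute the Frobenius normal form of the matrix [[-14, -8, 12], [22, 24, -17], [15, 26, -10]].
R = [[0, 0, -4], [1, 0, -2], [0, 1, 0]]

The invariant factors of A (the non-unit diagonal entries of the Smith normal form of xI - A over ℚ[x]) are x^3 + 2x + 4, each dividing the next. The characteristic polynomial is their product, x^3 + 2x + 4.

The rational canonical form is the block-diagonal matrix of companion matrices C(f_i):
R = [[0, 0, -4], [1, 0, -2], [0, 1, 0]].

Note the characteristic polynomial does not split into linear factors over ℚ, so A has no Jordan form over ℚ; the rational canonical form exists over any field.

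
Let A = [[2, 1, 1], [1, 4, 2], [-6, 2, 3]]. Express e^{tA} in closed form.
A has Jordan form J = [[3, 1, 0], [0, 3, 1], [0, 0, 3]] with A = PJP^{-1}, so e^{tA} = P e^{tJ} P^{-1}.

For a Jordan block J_k(λ), e^{tJ_k(λ)} = e^{λt} · (I + tN + t^2 N^2/2! + ... + t^{k-1} N^{k-1}/(k-1)!) where N is the nilpotent superdiagonal part.

Assembling the blocks and conjugating back gives the entries of e^{tA} as shown above.

e^{tA} = [[(-2*t^2 - t + 1)*e^{3*t}, t*(t + 1)*e^{3*t}, t*(t + 2)*e^{3*t}/2], [t*(1 - 6*t)*e^{3*t}, (3*t^2 + t + 1)*e^{3*t}, t*(3*t + 4)*e^{3*t}/2], [2*t*(2*t - 3)*e^{3*t}, 2*t*(1 - t)*e^{3*t}, (1 - t^2)*e^{3*t}]]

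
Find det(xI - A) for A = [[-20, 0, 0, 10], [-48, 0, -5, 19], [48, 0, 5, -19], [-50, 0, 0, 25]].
xI - A = [[x + 20, 0, 0, -10], [48, x, 5, -19], [-48, 0, x - 5, 19], [50, 0, 0, x - 25]].

Expanding det(xI - A) along the first row:
det(xI - A) = + (x + 20)·det([[x, 5, -19], [0, x - 5, 19], [0, 0, x - 25]]) - (0)·det([[48, 5, -19], [-48, x - 5, 19], [50, 0, x - 25]]) + (0)·det([[48, x, -19], [-48, 0, 19], [50, 0, x - 25]]) - (-10)·det([[48, x, 5], [-48, 0, x - 5], [50, 0, 0]]).

Evaluating gives χ_A(x) = x^4 - 10x^3 + 25x^2 = x^2(x - 5)^2.

χ_A(x) = x^2(x - 5)^2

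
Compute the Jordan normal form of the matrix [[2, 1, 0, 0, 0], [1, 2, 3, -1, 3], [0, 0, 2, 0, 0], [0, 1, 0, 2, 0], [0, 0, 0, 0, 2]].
The characteristic polynomial is det(xI - A) = (x - 2)^5, so the eigenvalues are 2 (algebraic multiplicity 5).

For λ = 2: rank(A - 2I) = 2, rank((A - 2I)^2) = 1, rank((A - 2I)^3) = 0. The eigenspace has dimension 5 - 2 = 3, so there are 3 Jordan blocks; the rank sequence gives block sizes [3, 1, 1].

Assembling the blocks gives the Jordan form J above.

J = [[2, 1, 0, 0, 0], [0, 2, 1, 0, 0], [0, 0, 2, 0, 0], [0, 0, 0, 2, 0], [0, 0, 0, 0, 2]]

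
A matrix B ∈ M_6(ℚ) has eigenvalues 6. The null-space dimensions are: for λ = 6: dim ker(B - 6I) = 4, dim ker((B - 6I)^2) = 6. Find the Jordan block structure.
λ = 6: successive nullity increments [4, 2] count blocks of size ≥ k; block sizes are [2, 2, 1, 1].

Jordan blocks: (6, 2), (6, 2), (6, 1), (6, 1)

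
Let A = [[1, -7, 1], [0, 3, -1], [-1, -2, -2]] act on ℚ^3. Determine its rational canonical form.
R = [[0, 0, -12], [1, 0, 6], [0, 1, 2]]

The invariant factors of A (the non-unit diagonal entries of the Smith normal form of xI - A over ℚ[x]) are (x - 2)(x^2 - 6), each dividing the next. The characteristic polynomial is their product, (x - 2)(x^2 - 6).

The rational canonical form is the block-diagonal matrix of companion matrices C(f_i):
R = [[0, 0, -12], [1, 0, 6], [0, 1, 2]].

Note the characteristic polynomial does not split into linear factors over ℚ, so A has no Jordan form over ℚ; the rational canonical form exists over any field.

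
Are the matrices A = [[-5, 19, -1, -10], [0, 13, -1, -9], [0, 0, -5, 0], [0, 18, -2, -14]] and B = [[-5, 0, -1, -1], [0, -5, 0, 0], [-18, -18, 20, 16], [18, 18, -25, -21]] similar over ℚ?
Both have characteristic polynomial (x - 4)(x + 5)^3, but the minimal polynomial of A is (x - 4)(x + 5)^3 while the minimal polynomial of B is (x - 4)(x + 5)^2. The minimal polynomial is a similarity invariant, so A and B are not similar.

No.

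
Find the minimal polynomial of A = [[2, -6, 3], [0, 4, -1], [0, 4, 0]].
m_A(x) = (x - 2)^2

The characteristic polynomial factors as (x - 2)^3. The minimal polynomial is ∏(x - λ)^{k_λ} where k_λ is the size of the largest Jordan block at λ.

For λ = 2: rank(A - 2I) = 1, and the largest Jordan block has size 2 (the smallest k with rank((A - 2I)^k) = rank((A - 2I)^(k+1))).

So m_A(x) = (x - 2)^2.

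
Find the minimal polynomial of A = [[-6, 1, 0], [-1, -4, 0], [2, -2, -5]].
m_A(x) = (x + 5)^2

The characteristic polynomial factors as (x + 5)^3. The minimal polynomial is ∏(x - λ)^{k_λ} where k_λ is the size of the largest Jordan block at λ.

For λ = -5: rank(A + 5I) = 1, and the largest Jordan block has size 2 (the smallest k with rank((A + 5I)^k) = rank((A + 5I)^(k+1))).

So m_A(x) = (x + 5)^2.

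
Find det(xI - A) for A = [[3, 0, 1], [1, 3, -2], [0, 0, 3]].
χ_A(x) = (x - 3)^3

xI - A = [[x - 3, 0, -1], [-1, x - 3, 2], [0, 0, x - 3]].

Expanding det(xI - A) along the first row:
det(xI - A) = + (x - 3)·det([[x - 3, 2], [0, x - 3]]) - (0)·det([[-1, 2], [0, x - 3]]) + (-1)·det([[-1, x - 3], [0, 0]]).

Evaluating gives χ_A(x) = x^3 - 9x^2 + 27x - 27 = (x - 3)^3.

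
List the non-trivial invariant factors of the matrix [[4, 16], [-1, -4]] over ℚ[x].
x^2

The Jordan structure of A has elementary divisors x^2. Arranging the block sizes at each eigenvalue in decreasing order and taking row products gives the invariant factors.

Invariant factors (smallest first, each dividing the next): x^2.

Check: the last factor x^2 is the minimal polynomial, and the product x^2 is the characteristic polynomial.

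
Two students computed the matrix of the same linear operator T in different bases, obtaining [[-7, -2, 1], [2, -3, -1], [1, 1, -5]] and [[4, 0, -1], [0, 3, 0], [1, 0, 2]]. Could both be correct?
trace(A) = -15 but trace(B) = 9. The trace is a similarity invariant, so A and B are not similar.

No.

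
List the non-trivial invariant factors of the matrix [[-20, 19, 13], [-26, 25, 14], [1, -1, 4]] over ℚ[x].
(x - 5)^2(x + 1)

The Jordan structure of A has elementary divisors (x + 1), (x - 5)^2. Arranging the block sizes at each eigenvalue in decreasing order and taking row products gives the invariant factors.

Invariant factors (smallest first, each dividing the next): (x - 5)^2(x + 1).

Check: the last factor (x - 5)^2(x + 1) is the minimal polynomial, and the product (x - 5)^2(x + 1) is the characteristic polynomial.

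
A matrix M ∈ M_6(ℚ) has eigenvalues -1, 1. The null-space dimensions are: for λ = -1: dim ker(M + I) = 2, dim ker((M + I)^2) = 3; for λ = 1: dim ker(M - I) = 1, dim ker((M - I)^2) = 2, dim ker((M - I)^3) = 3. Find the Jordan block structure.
λ = -1: successive nullity increments [2, 1] count blocks of size ≥ k; block sizes are [2, 1].
λ = 1: successive nullity increments [1, 1, 1] count blocks of size ≥ k; block sizes are [3].

Jordan blocks: (-1, 2), (-1, 1), (1, 3)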